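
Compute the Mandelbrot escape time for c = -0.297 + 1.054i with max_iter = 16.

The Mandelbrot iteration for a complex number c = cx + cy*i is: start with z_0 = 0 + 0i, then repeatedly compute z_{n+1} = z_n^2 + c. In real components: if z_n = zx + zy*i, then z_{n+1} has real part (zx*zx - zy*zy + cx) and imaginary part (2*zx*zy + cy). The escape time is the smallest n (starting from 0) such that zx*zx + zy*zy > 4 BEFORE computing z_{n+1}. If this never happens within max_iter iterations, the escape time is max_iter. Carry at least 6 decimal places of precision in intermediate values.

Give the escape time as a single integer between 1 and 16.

Answer: 5

Derivation:
z_0 = 0 + 0i, c = -0.2970 + 1.0540i
Iter 1: z = -0.2970 + 1.0540i, |z|^2 = 1.1991
Iter 2: z = -1.3197 + 0.4279i, |z|^2 = 1.9247
Iter 3: z = 1.2615 + -0.0755i, |z|^2 = 1.5971
Iter 4: z = 1.2887 + 0.8636i, |z|^2 = 2.4066
Iter 5: z = 0.6180 + 3.2798i, |z|^2 = 11.1392
Escaped at iteration 5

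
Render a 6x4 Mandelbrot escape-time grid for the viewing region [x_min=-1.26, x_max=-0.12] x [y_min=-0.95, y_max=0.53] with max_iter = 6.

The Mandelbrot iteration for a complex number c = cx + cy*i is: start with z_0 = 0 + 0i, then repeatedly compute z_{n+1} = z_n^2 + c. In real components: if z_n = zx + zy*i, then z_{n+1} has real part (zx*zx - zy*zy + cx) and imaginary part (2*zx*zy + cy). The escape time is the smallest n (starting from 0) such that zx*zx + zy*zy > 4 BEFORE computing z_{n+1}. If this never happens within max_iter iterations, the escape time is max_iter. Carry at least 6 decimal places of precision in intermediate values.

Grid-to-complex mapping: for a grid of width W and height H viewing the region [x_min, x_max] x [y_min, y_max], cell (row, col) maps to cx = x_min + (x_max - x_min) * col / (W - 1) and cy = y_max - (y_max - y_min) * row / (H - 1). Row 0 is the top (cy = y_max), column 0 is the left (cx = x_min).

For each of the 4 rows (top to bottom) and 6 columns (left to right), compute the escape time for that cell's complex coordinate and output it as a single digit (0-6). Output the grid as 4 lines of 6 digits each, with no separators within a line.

(row=0, col=0): c = -1.2600 + 0.5300i → escape time 4
(row=0, col=1): c = -1.0320 + 0.5300i → escape time 5
(row=0, col=2): c = -0.8040 + 0.5300i → escape time 6
(row=0, col=3): c = -0.5760 + 0.5300i → escape time 6
(row=0, col=4): c = -0.3480 + 0.5300i → escape time 6
(row=0, col=5): c = -0.1200 + 0.5300i → escape time 6
(row=1, col=0): c = -1.2600 + 0.0367i → escape time 6
(row=1, col=1): c = -1.0320 + 0.0367i → escape time 6
(row=1, col=2): c = -0.8040 + 0.0367i → escape time 6
(row=1, col=3): c = -0.5760 + 0.0367i → escape time 6
(row=1, col=4): c = -0.3480 + 0.0367i → escape time 6
(row=1, col=5): c = -0.1200 + 0.0367i → escape time 6
(row=2, col=0): c = -1.2600 + -0.4567i → escape time 6
(row=2, col=1): c = -1.0320 + -0.4567i → escape time 5
(row=2, col=2): c = -0.8040 + -0.4567i → escape time 6
(row=2, col=3): c = -0.5760 + -0.4567i → escape time 6
(row=2, col=4): c = -0.3480 + -0.4567i → escape time 6
(row=2, col=5): c = -0.1200 + -0.4567i → escape time 6
(row=3, col=0): c = -1.2600 + -0.9500i → escape time 3
(row=3, col=1): c = -1.0320 + -0.9500i → escape time 3
(row=3, col=2): c = -0.8040 + -0.9500i → escape time 3
(row=3, col=3): c = -0.5760 + -0.9500i → escape time 4
(row=3, col=4): c = -0.3480 + -0.9500i → escape time 5
(row=3, col=5): c = -0.1200 + -0.9500i → escape time 6

Answer: 456666
666666
656666
333456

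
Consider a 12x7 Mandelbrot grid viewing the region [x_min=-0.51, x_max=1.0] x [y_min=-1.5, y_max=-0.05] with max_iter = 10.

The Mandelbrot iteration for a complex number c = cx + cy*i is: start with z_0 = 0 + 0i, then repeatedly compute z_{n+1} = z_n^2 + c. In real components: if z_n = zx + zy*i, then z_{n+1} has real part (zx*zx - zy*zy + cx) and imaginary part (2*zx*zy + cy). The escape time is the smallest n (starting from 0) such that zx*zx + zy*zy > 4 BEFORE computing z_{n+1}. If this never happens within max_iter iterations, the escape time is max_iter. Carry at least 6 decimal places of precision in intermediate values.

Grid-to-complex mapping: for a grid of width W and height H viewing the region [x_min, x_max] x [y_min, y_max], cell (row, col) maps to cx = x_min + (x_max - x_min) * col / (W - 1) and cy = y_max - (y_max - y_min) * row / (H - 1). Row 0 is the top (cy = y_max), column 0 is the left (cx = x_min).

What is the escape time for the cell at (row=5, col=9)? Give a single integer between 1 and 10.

z_0 = 0 + 0i, c = 0.7255 + -1.2583i
Iter 1: z = 0.7255 + -1.2583i, |z|^2 = 2.1097
Iter 2: z = -0.3317 + -3.0841i, |z|^2 = 9.6214
Escaped at iteration 2

Answer: 2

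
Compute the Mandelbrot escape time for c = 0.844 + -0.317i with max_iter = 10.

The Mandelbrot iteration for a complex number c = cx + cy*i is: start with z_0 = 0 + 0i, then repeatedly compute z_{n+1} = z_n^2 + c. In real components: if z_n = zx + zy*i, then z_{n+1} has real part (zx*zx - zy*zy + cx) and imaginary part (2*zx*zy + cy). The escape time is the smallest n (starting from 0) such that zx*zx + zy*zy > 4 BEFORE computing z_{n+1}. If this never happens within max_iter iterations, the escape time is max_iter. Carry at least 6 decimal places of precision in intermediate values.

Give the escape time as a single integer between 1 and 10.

z_0 = 0 + 0i, c = 0.8440 + -0.3170i
Iter 1: z = 0.8440 + -0.3170i, |z|^2 = 0.8128
Iter 2: z = 1.4558 + -0.8521i, |z|^2 = 2.8456
Iter 3: z = 2.2374 + -2.7980i, |z|^2 = 12.8351
Escaped at iteration 3

Answer: 3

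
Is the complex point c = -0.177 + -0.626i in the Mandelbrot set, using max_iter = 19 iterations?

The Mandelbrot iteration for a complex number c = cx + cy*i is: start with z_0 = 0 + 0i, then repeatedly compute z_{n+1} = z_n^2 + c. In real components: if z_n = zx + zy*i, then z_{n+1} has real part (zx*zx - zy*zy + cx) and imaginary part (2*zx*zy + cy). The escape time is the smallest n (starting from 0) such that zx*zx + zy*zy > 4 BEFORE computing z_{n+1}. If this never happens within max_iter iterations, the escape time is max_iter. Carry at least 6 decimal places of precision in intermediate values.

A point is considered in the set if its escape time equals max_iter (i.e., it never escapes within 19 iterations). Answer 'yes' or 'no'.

Answer: yes

Derivation:
z_0 = 0 + 0i, c = -0.1770 + -0.6260i
Iter 1: z = -0.1770 + -0.6260i, |z|^2 = 0.4232
Iter 2: z = -0.5375 + -0.4044i, |z|^2 = 0.4525
Iter 3: z = -0.0516 + -0.1912i, |z|^2 = 0.0392
Iter 4: z = -0.2109 + -0.6063i, |z|^2 = 0.4120
Iter 5: z = -0.5001 + -0.3703i, |z|^2 = 0.3872
Iter 6: z = -0.0640 + -0.2557i, |z|^2 = 0.0695
Iter 7: z = -0.2383 + -0.5933i, |z|^2 = 0.4087
Iter 8: z = -0.4722 + -0.3433i, |z|^2 = 0.3408
Iter 9: z = -0.0719 + -0.3018i, |z|^2 = 0.0963
Iter 10: z = -0.2629 + -0.5826i, |z|^2 = 0.4086
Iter 11: z = -0.4473 + -0.3196i, |z|^2 = 0.3023
Iter 12: z = -0.0791 + -0.3400i, |z|^2 = 0.1219
Iter 13: z = -0.2864 + -0.5722i, |z|^2 = 0.4094
Iter 14: z = -0.4224 + -0.2983i, |z|^2 = 0.2674
Iter 15: z = -0.0875 + -0.3740i, |z|^2 = 0.1476
Iter 16: z = -0.3092 + -0.5605i, |z|^2 = 0.4098
Iter 17: z = -0.3956 + -0.2793i, |z|^2 = 0.2345
Iter 18: z = -0.0985 + -0.4050i, |z|^2 = 0.1737
Did not escape in 19 iterations → in set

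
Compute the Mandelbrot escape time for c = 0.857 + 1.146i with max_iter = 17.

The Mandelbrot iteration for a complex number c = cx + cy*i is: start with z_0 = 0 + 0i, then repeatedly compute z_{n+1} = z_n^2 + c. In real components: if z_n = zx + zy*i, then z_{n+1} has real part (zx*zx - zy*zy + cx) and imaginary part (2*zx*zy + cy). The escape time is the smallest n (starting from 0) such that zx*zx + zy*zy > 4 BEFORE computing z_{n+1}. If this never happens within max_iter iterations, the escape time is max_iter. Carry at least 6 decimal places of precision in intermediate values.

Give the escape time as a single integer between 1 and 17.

z_0 = 0 + 0i, c = 0.8570 + 1.1460i
Iter 1: z = 0.8570 + 1.1460i, |z|^2 = 2.0478
Iter 2: z = 0.2781 + 3.1102i, |z|^2 = 9.7510
Escaped at iteration 2

Answer: 2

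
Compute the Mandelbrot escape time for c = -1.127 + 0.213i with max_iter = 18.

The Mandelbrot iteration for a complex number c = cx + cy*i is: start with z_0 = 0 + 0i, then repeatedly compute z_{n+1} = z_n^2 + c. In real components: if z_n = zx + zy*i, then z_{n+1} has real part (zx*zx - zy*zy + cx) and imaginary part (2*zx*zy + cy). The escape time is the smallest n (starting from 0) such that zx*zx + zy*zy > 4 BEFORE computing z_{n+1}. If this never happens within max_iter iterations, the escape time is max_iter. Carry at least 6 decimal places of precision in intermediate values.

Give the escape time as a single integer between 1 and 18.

Answer: 18

Derivation:
z_0 = 0 + 0i, c = -1.1270 + 0.2130i
Iter 1: z = -1.1270 + 0.2130i, |z|^2 = 1.3155
Iter 2: z = 0.0978 + -0.2671i, |z|^2 = 0.0809
Iter 3: z = -1.1888 + 0.1608i, |z|^2 = 1.4391
Iter 4: z = 0.2604 + -0.1693i, |z|^2 = 0.0964
Iter 5: z = -1.0879 + 0.1249i, |z|^2 = 1.1990
Iter 6: z = 0.0408 + -0.0587i, |z|^2 = 0.0051
Iter 7: z = -1.1288 + 0.2082i, |z|^2 = 1.3175
Iter 8: z = 0.1038 + -0.2570i, |z|^2 = 0.0768
Iter 9: z = -1.1823 + 0.1596i, |z|^2 = 1.4233
Iter 10: z = 0.2453 + -0.1645i, |z|^2 = 0.0873
Iter 11: z = -1.0939 + 0.1323i, |z|^2 = 1.2140
Iter 12: z = 0.0521 + -0.0764i, |z|^2 = 0.0085
Iter 13: z = -1.1301 + 0.2050i, |z|^2 = 1.3192
Iter 14: z = 0.1081 + -0.2505i, |z|^2 = 0.0744
Iter 15: z = -1.1780 + 0.1588i, |z|^2 = 1.4130
Iter 16: z = 0.2355 + -0.1612i, |z|^2 = 0.0815
Iter 17: z = -1.0975 + 0.1371i, |z|^2 = 1.2233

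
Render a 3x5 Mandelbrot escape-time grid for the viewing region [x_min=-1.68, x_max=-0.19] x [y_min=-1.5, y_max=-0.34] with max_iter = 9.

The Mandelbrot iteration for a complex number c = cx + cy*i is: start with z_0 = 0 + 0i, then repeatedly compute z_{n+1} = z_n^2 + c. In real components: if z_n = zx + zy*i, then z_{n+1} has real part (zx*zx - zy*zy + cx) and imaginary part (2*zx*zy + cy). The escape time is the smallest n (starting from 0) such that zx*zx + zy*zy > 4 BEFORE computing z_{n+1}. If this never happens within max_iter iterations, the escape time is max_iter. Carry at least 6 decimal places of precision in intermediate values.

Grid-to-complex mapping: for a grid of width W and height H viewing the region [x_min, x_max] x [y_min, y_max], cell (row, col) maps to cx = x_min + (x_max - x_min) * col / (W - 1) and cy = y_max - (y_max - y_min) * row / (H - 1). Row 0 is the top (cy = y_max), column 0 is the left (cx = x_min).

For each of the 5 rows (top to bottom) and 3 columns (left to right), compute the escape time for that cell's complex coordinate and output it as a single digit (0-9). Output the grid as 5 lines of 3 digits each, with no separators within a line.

Answer: 499
349
238
133
122

Derivation:
(row=0, col=0): c = -1.6800 + -0.3400i → escape time 4
(row=0, col=1): c = -0.9350 + -0.3400i → escape time 9
(row=0, col=2): c = -0.1900 + -0.3400i → escape time 9
(row=1, col=0): c = -1.6800 + -0.6300i → escape time 3
(row=1, col=1): c = -0.9350 + -0.6300i → escape time 4
(row=1, col=2): c = -0.1900 + -0.6300i → escape time 9
(row=2, col=0): c = -1.6800 + -0.9200i → escape time 2
(row=2, col=1): c = -0.9350 + -0.9200i → escape time 3
(row=2, col=2): c = -0.1900 + -0.9200i → escape time 8
(row=3, col=0): c = -1.6800 + -1.2100i → escape time 1
(row=3, col=1): c = -0.9350 + -1.2100i → escape time 3
(row=3, col=2): c = -0.1900 + -1.2100i → escape time 3
(row=4, col=0): c = -1.6800 + -1.5000i → escape time 1
(row=4, col=1): c = -0.9350 + -1.5000i → escape time 2
(row=4, col=2): c = -0.1900 + -1.5000i → escape time 2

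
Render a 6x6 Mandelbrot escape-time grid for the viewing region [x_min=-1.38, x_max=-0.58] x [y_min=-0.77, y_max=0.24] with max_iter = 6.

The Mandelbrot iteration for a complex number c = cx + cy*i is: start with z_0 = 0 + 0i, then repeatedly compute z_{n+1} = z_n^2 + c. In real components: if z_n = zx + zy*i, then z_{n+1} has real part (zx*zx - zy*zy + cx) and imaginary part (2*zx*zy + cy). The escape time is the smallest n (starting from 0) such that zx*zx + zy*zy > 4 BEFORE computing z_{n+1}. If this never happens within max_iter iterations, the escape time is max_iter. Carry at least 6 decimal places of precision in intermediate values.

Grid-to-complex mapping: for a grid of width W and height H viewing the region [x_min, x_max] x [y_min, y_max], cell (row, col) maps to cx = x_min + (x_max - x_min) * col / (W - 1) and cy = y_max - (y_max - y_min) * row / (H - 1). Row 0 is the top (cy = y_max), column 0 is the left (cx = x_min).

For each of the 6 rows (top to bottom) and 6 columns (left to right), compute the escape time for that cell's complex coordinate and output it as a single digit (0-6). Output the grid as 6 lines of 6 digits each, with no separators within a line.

(row=0, col=0): c = -1.3800 + 0.2400i → escape time 6
(row=0, col=1): c = -1.2200 + 0.2400i → escape time 6
(row=0, col=2): c = -1.0600 + 0.2400i → escape time 6
(row=0, col=3): c = -0.9000 + 0.2400i → escape time 6
(row=0, col=4): c = -0.7400 + 0.2400i → escape time 6
(row=0, col=5): c = -0.5800 + 0.2400i → escape time 6
(row=1, col=0): c = -1.3800 + 0.0380i → escape time 6
(row=1, col=1): c = -1.2200 + 0.0380i → escape time 6
(row=1, col=2): c = -1.0600 + 0.0380i → escape time 6
(row=1, col=3): c = -0.9000 + 0.0380i → escape time 6
(row=1, col=4): c = -0.7400 + 0.0380i → escape time 6
(row=1, col=5): c = -0.5800 + 0.0380i → escape time 6
(row=2, col=0): c = -1.3800 + -0.1640i → escape time 6
(row=2, col=1): c = -1.2200 + -0.1640i → escape time 6
(row=2, col=2): c = -1.0600 + -0.1640i → escape time 6
(row=2, col=3): c = -0.9000 + -0.1640i → escape time 6
(row=2, col=4): c = -0.7400 + -0.1640i → escape time 6
(row=2, col=5): c = -0.5800 + -0.1640i → escape time 6
(row=3, col=0): c = -1.3800 + -0.3660i → escape time 5
(row=3, col=1): c = -1.2200 + -0.3660i → escape time 6
(row=3, col=2): c = -1.0600 + -0.3660i → escape time 6
(row=3, col=3): c = -0.9000 + -0.3660i → escape time 6
(row=3, col=4): c = -0.7400 + -0.3660i → escape time 6
(row=3, col=5): c = -0.5800 + -0.3660i → escape time 6
(row=4, col=0): c = -1.3800 + -0.5680i → escape time 3
(row=4, col=1): c = -1.2200 + -0.5680i → escape time 4
(row=4, col=2): c = -1.0600 + -0.5680i → escape time 5
(row=4, col=3): c = -0.9000 + -0.5680i → escape time 5
(row=4, col=4): c = -0.7400 + -0.5680i → escape time 6
(row=4, col=5): c = -0.5800 + -0.5680i → escape time 6
(row=5, col=0): c = -1.3800 + -0.7700i → escape time 3
(row=5, col=1): c = -1.2200 + -0.7700i → escape time 3
(row=5, col=2): c = -1.0600 + -0.7700i → escape time 3
(row=5, col=3): c = -0.9000 + -0.7700i → escape time 4
(row=5, col=4): c = -0.7400 + -0.7700i → escape time 4
(row=5, col=5): c = -0.5800 + -0.7700i → escape time 5

Answer: 666666
666666
666666
566666
345566
333445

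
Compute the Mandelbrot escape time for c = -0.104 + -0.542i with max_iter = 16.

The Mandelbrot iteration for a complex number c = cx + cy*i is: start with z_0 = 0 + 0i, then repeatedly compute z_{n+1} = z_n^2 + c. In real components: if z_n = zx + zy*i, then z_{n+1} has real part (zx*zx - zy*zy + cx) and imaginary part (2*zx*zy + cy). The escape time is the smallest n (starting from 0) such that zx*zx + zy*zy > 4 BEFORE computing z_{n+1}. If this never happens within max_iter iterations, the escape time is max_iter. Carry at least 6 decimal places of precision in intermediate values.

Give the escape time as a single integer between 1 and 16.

z_0 = 0 + 0i, c = -0.1040 + -0.5420i
Iter 1: z = -0.1040 + -0.5420i, |z|^2 = 0.3046
Iter 2: z = -0.3869 + -0.4293i, |z|^2 = 0.3340
Iter 3: z = -0.1385 + -0.2098i, |z|^2 = 0.0632
Iter 4: z = -0.1288 + -0.4839i, |z|^2 = 0.2507
Iter 5: z = -0.3215 + -0.4173i, |z|^2 = 0.2776
Iter 6: z = -0.1748 + -0.2736i, |z|^2 = 0.1054
Iter 7: z = -0.1483 + -0.4464i, |z|^2 = 0.2212
Iter 8: z = -0.2812 + -0.4096i, |z|^2 = 0.2469
Iter 9: z = -0.1927 + -0.3116i, |z|^2 = 0.1342
Iter 10: z = -0.1640 + -0.4219i, |z|^2 = 0.2049
Iter 11: z = -0.2551 + -0.4036i, |z|^2 = 0.2280
Iter 12: z = -0.2018 + -0.3361i, |z|^2 = 0.1537
Iter 13: z = -0.1762 + -0.4064i, |z|^2 = 0.1962
Iter 14: z = -0.2381 + -0.3988i, |z|^2 = 0.2157
Iter 15: z = -0.2064 + -0.3521i, |z|^2 = 0.1666

Answer: 16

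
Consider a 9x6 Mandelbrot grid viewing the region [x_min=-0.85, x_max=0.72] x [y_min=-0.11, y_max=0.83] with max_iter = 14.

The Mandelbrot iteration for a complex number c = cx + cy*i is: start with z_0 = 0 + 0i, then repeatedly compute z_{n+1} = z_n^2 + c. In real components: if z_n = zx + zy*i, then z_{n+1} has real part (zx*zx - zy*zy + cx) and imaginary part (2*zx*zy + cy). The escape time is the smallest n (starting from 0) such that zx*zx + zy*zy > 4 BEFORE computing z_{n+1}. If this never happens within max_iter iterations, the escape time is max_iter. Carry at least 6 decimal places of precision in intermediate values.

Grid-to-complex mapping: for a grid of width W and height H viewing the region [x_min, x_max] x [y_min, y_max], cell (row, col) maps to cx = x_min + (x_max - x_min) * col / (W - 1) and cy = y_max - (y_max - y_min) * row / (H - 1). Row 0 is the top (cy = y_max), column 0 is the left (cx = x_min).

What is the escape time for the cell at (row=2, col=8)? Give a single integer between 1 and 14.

Answer: 3

Derivation:
z_0 = 0 + 0i, c = 0.7200 + 0.4540i
Iter 1: z = 0.7200 + 0.4540i, |z|^2 = 0.7245
Iter 2: z = 1.0323 + 1.1078i, |z|^2 = 2.2927
Iter 3: z = 0.5585 + 2.7410i, |z|^2 = 7.8252
Escaped at iteration 3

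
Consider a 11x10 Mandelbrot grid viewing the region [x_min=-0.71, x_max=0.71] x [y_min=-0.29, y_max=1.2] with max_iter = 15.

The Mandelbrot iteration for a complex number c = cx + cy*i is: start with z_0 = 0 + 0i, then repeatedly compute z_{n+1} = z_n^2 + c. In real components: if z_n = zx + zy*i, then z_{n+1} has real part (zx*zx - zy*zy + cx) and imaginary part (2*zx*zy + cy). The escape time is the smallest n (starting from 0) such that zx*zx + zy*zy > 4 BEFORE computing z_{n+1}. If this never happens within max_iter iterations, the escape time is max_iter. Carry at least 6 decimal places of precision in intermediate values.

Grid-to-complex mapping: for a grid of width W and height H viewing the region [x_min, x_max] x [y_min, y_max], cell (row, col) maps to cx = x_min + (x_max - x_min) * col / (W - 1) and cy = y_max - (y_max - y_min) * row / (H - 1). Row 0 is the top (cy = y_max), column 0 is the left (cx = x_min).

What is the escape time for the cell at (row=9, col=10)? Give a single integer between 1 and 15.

Answer: 3

Derivation:
z_0 = 0 + 0i, c = 0.7100 + -0.2900i
Iter 1: z = 0.7100 + -0.2900i, |z|^2 = 0.5882
Iter 2: z = 1.1300 + -0.7018i, |z|^2 = 1.7694
Iter 3: z = 1.4944 + -1.8761i, |z|^2 = 5.7528
Escaped at iteration 3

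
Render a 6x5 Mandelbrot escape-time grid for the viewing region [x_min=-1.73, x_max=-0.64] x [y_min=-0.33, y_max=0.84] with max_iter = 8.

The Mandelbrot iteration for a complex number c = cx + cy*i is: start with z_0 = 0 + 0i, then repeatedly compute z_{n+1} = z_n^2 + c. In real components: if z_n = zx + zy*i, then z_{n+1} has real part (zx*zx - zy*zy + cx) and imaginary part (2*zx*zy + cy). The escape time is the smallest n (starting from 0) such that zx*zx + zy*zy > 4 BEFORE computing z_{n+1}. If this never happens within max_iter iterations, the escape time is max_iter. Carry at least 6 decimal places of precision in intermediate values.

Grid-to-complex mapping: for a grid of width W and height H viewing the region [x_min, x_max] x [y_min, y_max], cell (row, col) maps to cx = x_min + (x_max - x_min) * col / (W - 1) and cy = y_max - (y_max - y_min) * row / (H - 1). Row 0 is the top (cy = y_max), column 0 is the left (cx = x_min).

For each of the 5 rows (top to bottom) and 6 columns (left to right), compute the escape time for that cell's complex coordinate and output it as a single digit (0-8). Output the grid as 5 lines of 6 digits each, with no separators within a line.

Answer: 233344
333558
457888
788888
448888

Derivation:
(row=0, col=0): c = -1.7300 + 0.8400i → escape time 2
(row=0, col=1): c = -1.5120 + 0.8400i → escape time 3
(row=0, col=2): c = -1.2940 + 0.8400i → escape time 3
(row=0, col=3): c = -1.0760 + 0.8400i → escape time 3
(row=0, col=4): c = -0.8580 + 0.8400i → escape time 4
(row=0, col=5): c = -0.6400 + 0.8400i → escape time 4
(row=1, col=0): c = -1.7300 + 0.5475i → escape time 3
(row=1, col=1): c = -1.5120 + 0.5475i → escape time 3
(row=1, col=2): c = -1.2940 + 0.5475i → escape time 3
(row=1, col=3): c = -1.0760 + 0.5475i → escape time 5
(row=1, col=4): c = -0.8580 + 0.5475i → escape time 5
(row=1, col=5): c = -0.6400 + 0.5475i → escape time 8
(row=2, col=0): c = -1.7300 + 0.2550i → escape time 4
(row=2, col=1): c = -1.5120 + 0.2550i → escape time 5
(row=2, col=2): c = -1.2940 + 0.2550i → escape time 7
(row=2, col=3): c = -1.0760 + 0.2550i → escape time 8
(row=2, col=4): c = -0.8580 + 0.2550i → escape time 8
(row=2, col=5): c = -0.6400 + 0.2550i → escape time 8
(row=3, col=0): c = -1.7300 + -0.0375i → escape time 7
(row=3, col=1): c = -1.5120 + -0.0375i → escape time 8
(row=3, col=2): c = -1.2940 + -0.0375i → escape time 8
(row=3, col=3): c = -1.0760 + -0.0375i → escape time 8
(row=3, col=4): c = -0.8580 + -0.0375i → escape time 8
(row=3, col=5): c = -0.6400 + -0.0375i → escape time 8
(row=4, col=0): c = -1.7300 + -0.3300i → escape time 4
(row=4, col=1): c = -1.5120 + -0.3300i → escape time 4
(row=4, col=2): c = -1.2940 + -0.3300i → escape time 8
(row=4, col=3): c = -1.0760 + -0.3300i → escape time 8
(row=4, col=4): c = -0.8580 + -0.3300i → escape time 8
(row=4, col=5): c = -0.6400 + -0.3300i → escape time 8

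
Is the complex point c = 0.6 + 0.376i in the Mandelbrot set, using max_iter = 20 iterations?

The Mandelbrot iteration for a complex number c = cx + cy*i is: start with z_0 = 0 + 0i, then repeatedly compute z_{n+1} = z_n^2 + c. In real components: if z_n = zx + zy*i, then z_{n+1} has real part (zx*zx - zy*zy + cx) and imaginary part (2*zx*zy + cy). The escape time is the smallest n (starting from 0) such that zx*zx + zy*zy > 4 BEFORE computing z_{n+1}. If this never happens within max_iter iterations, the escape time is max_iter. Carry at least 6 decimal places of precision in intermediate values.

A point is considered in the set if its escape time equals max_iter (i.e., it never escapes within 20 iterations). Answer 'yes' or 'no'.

Answer: no

Derivation:
z_0 = 0 + 0i, c = 0.6000 + 0.3760i
Iter 1: z = 0.6000 + 0.3760i, |z|^2 = 0.5014
Iter 2: z = 0.8186 + 0.8272i, |z|^2 = 1.3544
Iter 3: z = 0.5859 + 1.7303i, |z|^2 = 3.3373
Iter 4: z = -2.0508 + 2.4036i, |z|^2 = 9.9828
Escaped at iteration 4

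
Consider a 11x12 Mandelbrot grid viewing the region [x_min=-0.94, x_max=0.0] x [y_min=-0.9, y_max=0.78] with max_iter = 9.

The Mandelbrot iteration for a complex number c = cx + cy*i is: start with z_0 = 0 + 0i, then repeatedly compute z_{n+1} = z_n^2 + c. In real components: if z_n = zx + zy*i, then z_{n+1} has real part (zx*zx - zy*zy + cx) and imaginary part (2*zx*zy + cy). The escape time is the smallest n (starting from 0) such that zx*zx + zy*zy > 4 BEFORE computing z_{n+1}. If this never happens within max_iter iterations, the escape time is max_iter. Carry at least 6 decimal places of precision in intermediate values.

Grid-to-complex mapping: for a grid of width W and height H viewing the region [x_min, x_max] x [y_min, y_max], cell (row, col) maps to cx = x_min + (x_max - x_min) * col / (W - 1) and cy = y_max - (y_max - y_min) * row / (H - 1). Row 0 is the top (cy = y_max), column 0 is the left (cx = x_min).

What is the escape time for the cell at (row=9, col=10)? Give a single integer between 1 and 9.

z_0 = 0 + 0i, c = -0.0000 + -0.5945i
Iter 1: z = -0.0000 + -0.5945i, |z|^2 = 0.3535
Iter 2: z = -0.3535 + -0.5945i, |z|^2 = 0.4784
Iter 3: z = -0.2285 + -0.1742i, |z|^2 = 0.0826
Iter 4: z = 0.0219 + -0.5149i, |z|^2 = 0.2656
Iter 5: z = -0.2647 + -0.6171i, |z|^2 = 0.4508
Iter 6: z = -0.3107 + -0.2679i, |z|^2 = 0.1683
Iter 7: z = 0.0248 + -0.4280i, |z|^2 = 0.1838
Iter 8: z = -0.1826 + -0.6158i, |z|^2 = 0.4125

Answer: 9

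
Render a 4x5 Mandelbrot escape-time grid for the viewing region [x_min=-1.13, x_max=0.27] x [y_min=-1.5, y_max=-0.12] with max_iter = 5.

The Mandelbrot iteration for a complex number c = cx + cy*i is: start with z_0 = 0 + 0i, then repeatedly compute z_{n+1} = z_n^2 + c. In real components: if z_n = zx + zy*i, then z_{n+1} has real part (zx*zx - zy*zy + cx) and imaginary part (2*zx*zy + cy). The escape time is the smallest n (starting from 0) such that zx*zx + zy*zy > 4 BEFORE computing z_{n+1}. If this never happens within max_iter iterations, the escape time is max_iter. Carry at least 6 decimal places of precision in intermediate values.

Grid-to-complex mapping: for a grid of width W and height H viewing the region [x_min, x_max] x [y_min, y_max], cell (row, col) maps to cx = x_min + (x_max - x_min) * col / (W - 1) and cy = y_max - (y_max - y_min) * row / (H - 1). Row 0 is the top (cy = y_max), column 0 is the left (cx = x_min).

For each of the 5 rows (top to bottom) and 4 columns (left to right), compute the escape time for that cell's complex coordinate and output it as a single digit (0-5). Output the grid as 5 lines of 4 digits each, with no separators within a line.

Answer: 5555
5555
3455
3342
2222

Derivation:
(row=0, col=0): c = -1.1300 + -0.1200i → escape time 5
(row=0, col=1): c = -0.6633 + -0.1200i → escape time 5
(row=0, col=2): c = -0.1967 + -0.1200i → escape time 5
(row=0, col=3): c = 0.2700 + -0.1200i → escape time 5
(row=1, col=0): c = -1.1300 + -0.4650i → escape time 5
(row=1, col=1): c = -0.6633 + -0.4650i → escape time 5
(row=1, col=2): c = -0.1967 + -0.4650i → escape time 5
(row=1, col=3): c = 0.2700 + -0.4650i → escape time 5
(row=2, col=0): c = -1.1300 + -0.8100i → escape time 3
(row=2, col=1): c = -0.6633 + -0.8100i → escape time 4
(row=2, col=2): c = -0.1967 + -0.8100i → escape time 5
(row=2, col=3): c = 0.2700 + -0.8100i → escape time 5
(row=3, col=0): c = -1.1300 + -1.1550i → escape time 3
(row=3, col=1): c = -0.6633 + -1.1550i → escape time 3
(row=3, col=2): c = -0.1967 + -1.1550i → escape time 4
(row=3, col=3): c = 0.2700 + -1.1550i → escape time 2
(row=4, col=0): c = -1.1300 + -1.5000i → escape time 2
(row=4, col=1): c = -0.6633 + -1.5000i → escape time 2
(row=4, col=2): c = -0.1967 + -1.5000i → escape time 2
(row=4, col=3): c = 0.2700 + -1.5000i → escape time 2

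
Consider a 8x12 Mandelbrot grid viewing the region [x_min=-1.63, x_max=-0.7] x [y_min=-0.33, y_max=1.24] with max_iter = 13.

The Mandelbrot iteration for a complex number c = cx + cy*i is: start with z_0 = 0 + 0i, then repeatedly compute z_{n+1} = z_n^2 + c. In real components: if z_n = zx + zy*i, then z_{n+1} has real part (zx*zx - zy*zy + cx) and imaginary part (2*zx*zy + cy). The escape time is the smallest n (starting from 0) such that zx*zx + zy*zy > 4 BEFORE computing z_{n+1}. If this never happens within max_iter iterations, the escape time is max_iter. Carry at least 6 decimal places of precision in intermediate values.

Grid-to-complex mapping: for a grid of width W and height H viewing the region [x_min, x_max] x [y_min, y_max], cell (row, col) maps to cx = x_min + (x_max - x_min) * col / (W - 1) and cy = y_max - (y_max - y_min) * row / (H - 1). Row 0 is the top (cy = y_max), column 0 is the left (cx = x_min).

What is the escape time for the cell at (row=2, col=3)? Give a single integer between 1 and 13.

Answer: 3

Derivation:
z_0 = 0 + 0i, c = -1.2314 + 0.9545i
Iter 1: z = -1.2314 + 0.9545i, |z|^2 = 2.4276
Iter 2: z = -0.6262 + -1.3964i, |z|^2 = 2.3419
Iter 3: z = -2.7892 + 2.7033i, |z|^2 = 15.0871
Escaped at iteration 3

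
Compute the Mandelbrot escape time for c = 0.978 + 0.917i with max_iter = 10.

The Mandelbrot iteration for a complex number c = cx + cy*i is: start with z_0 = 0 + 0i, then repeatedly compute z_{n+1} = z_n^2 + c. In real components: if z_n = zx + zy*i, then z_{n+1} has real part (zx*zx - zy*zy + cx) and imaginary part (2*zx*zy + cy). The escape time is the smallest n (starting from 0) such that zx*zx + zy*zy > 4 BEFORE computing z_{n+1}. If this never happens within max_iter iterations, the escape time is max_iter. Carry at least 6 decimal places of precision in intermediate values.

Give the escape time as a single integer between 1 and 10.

Answer: 2

Derivation:
z_0 = 0 + 0i, c = 0.9780 + 0.9170i
Iter 1: z = 0.9780 + 0.9170i, |z|^2 = 1.7974
Iter 2: z = 1.0936 + 2.7107i, |z|^2 = 8.5436
Escaped at iteration 2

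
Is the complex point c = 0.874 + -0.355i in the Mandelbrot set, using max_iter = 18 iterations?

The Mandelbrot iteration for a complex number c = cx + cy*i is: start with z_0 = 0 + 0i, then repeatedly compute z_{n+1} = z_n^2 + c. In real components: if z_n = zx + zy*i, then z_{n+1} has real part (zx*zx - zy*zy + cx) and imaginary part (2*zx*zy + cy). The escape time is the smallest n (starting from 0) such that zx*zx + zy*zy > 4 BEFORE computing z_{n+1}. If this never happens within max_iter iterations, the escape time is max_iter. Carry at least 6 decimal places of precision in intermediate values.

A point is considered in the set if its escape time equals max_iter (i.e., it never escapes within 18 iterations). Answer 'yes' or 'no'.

z_0 = 0 + 0i, c = 0.8740 + -0.3550i
Iter 1: z = 0.8740 + -0.3550i, |z|^2 = 0.8899
Iter 2: z = 1.5119 + -0.9755i, |z|^2 = 3.2374
Iter 3: z = 2.2080 + -3.3047i, |z|^2 = 15.7967
Escaped at iteration 3

Answer: no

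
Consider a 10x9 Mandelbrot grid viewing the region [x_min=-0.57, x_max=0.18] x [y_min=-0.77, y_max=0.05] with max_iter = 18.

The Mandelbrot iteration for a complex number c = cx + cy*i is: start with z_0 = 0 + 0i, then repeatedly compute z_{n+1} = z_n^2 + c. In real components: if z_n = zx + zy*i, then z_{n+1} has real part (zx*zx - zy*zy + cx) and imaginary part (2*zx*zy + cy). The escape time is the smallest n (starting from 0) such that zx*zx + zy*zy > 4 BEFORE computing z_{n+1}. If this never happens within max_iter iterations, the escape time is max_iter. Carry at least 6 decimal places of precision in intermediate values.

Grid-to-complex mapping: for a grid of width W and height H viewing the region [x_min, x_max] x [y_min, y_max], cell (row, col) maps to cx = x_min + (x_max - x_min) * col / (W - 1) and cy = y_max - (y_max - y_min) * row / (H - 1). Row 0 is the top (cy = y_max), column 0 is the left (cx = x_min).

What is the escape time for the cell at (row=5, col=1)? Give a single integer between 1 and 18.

z_0 = 0 + 0i, c = -0.4867 + -0.4625i
Iter 1: z = -0.4867 + -0.4625i, |z|^2 = 0.4508
Iter 2: z = -0.4637 + -0.0123i, |z|^2 = 0.2152
Iter 3: z = -0.2718 + -0.4511i, |z|^2 = 0.2773
Iter 4: z = -0.6163 + -0.2173i, |z|^2 = 0.4270
Iter 5: z = -0.1541 + -0.1946i, |z|^2 = 0.0616
Iter 6: z = -0.5008 + -0.4025i, |z|^2 = 0.4128
Iter 7: z = -0.3979 + -0.0594i, |z|^2 = 0.1618
Iter 8: z = -0.3319 + -0.4153i, |z|^2 = 0.2826
Iter 9: z = -0.5490 + -0.1869i, |z|^2 = 0.3363
Iter 10: z = -0.2202 + -0.2573i, |z|^2 = 0.1147
Iter 11: z = -0.5044 + -0.3492i, |z|^2 = 0.3763
Iter 12: z = -0.3542 + -0.1103i, |z|^2 = 0.1376
Iter 13: z = -0.3734 + -0.3844i, |z|^2 = 0.2872
Iter 14: z = -0.4950 + -0.1754i, |z|^2 = 0.2758
Iter 15: z = -0.2724 + -0.2888i, |z|^2 = 0.1576
Iter 16: z = -0.4959 + -0.3051i, |z|^2 = 0.3390
Iter 17: z = -0.3339 + -0.1599i, |z|^2 = 0.1370

Answer: 18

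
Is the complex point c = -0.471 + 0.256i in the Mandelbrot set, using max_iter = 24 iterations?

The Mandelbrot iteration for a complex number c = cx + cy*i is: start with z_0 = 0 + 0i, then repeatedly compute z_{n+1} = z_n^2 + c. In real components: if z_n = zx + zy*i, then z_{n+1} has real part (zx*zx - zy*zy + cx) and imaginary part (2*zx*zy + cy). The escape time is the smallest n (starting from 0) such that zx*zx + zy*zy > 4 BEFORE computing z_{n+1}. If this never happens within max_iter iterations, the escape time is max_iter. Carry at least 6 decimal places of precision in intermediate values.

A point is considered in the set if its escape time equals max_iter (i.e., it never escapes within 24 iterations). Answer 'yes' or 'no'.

z_0 = 0 + 0i, c = -0.4710 + 0.2560i
Iter 1: z = -0.4710 + 0.2560i, |z|^2 = 0.2874
Iter 2: z = -0.3147 + 0.0148i, |z|^2 = 0.0993
Iter 3: z = -0.3722 + 0.2467i, |z|^2 = 0.1994
Iter 4: z = -0.3933 + 0.0724i, |z|^2 = 0.1599
Iter 5: z = -0.3215 + 0.1991i, |z|^2 = 0.1430
Iter 6: z = -0.4072 + 0.1280i, |z|^2 = 0.1822
Iter 7: z = -0.3215 + 0.1518i, |z|^2 = 0.1264
Iter 8: z = -0.3906 + 0.1584i, |z|^2 = 0.1777
Iter 9: z = -0.3435 + 0.1322i, |z|^2 = 0.1355
Iter 10: z = -0.3705 + 0.1652i, |z|^2 = 0.1645
Iter 11: z = -0.3610 + 0.1336i, |z|^2 = 0.1482
Iter 12: z = -0.3585 + 0.1595i, |z|^2 = 0.1540
Iter 13: z = -0.3679 + 0.1416i, |z|^2 = 0.1554
Iter 14: z = -0.3557 + 0.1518i, |z|^2 = 0.1496
Iter 15: z = -0.3675 + 0.1480i, |z|^2 = 0.1570
Iter 16: z = -0.3578 + 0.1472i, |z|^2 = 0.1497
Iter 17: z = -0.3646 + 0.1506i, |z|^2 = 0.1556
Iter 18: z = -0.3607 + 0.1461i, |z|^2 = 0.1515
Iter 19: z = -0.3622 + 0.1506i, |z|^2 = 0.1539
Iter 20: z = -0.3625 + 0.1469i, |z|^2 = 0.1530
Iter 21: z = -0.3612 + 0.1495i, |z|^2 = 0.1528
Iter 22: z = -0.3629 + 0.1480i, |z|^2 = 0.1536
Iter 23: z = -0.3612 + 0.1486i, |z|^2 = 0.1526
Did not escape in 24 iterations → in set

Answer: yes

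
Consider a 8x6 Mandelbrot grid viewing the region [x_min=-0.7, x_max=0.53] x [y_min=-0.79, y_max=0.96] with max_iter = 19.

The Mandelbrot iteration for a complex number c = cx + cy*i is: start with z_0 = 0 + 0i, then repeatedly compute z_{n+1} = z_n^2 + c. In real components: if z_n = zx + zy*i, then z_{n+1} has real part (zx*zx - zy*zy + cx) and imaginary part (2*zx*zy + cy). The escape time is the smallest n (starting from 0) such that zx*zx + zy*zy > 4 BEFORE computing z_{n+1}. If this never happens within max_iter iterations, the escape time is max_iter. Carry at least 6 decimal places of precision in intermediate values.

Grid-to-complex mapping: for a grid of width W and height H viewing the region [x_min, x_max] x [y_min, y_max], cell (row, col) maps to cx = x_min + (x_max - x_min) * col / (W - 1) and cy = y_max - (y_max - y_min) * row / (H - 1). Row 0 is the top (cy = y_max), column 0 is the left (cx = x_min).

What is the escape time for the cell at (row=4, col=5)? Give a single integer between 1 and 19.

z_0 = 0 + 0i, c = 0.1786 + -0.4400i
Iter 1: z = 0.1786 + -0.4400i, |z|^2 = 0.2255
Iter 2: z = 0.0169 + -0.5971i, |z|^2 = 0.3569
Iter 3: z = -0.1777 + -0.4601i, |z|^2 = 0.2433
Iter 4: z = -0.0016 + -0.2764i, |z|^2 = 0.0764
Iter 5: z = 0.1022 + -0.4391i, |z|^2 = 0.2033
Iter 6: z = -0.0038 + -0.5297i, |z|^2 = 0.2806
Iter 7: z = -0.1020 + -0.4359i, |z|^2 = 0.2005
Iter 8: z = -0.0011 + -0.3511i, |z|^2 = 0.1232
Iter 9: z = 0.0553 + -0.4393i, |z|^2 = 0.1960
Iter 10: z = -0.0113 + -0.4886i, |z|^2 = 0.2389
Iter 11: z = -0.0600 + -0.4289i, |z|^2 = 0.1876
Iter 12: z = -0.0018 + -0.3885i, |z|^2 = 0.1509
Iter 13: z = 0.0276 + -0.4386i, |z|^2 = 0.1931
Iter 14: z = -0.0130 + -0.4643i, |z|^2 = 0.2157
Iter 15: z = -0.0368 + -0.4279i, |z|^2 = 0.1845
Iter 16: z = -0.0032 + -0.4085i, |z|^2 = 0.1669
Iter 17: z = 0.0117 + -0.4374i, |z|^2 = 0.1915
Iter 18: z = -0.0126 + -0.4502i, |z|^2 = 0.2029

Answer: 19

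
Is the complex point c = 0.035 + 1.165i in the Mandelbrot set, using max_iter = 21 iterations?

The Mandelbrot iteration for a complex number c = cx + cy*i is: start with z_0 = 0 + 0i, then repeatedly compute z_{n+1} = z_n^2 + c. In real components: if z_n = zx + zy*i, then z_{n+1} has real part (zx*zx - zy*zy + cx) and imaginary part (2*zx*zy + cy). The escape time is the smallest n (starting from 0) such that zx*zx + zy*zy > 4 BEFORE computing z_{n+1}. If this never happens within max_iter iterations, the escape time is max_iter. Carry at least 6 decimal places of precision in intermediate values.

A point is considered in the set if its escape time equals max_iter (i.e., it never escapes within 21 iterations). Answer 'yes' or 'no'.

Answer: no

Derivation:
z_0 = 0 + 0i, c = 0.0350 + 1.1650i
Iter 1: z = 0.0350 + 1.1650i, |z|^2 = 1.3585
Iter 2: z = -1.3210 + 1.2466i, |z|^2 = 3.2989
Iter 3: z = 0.2262 + -2.1284i, |z|^2 = 4.5812
Escaped at iteration 3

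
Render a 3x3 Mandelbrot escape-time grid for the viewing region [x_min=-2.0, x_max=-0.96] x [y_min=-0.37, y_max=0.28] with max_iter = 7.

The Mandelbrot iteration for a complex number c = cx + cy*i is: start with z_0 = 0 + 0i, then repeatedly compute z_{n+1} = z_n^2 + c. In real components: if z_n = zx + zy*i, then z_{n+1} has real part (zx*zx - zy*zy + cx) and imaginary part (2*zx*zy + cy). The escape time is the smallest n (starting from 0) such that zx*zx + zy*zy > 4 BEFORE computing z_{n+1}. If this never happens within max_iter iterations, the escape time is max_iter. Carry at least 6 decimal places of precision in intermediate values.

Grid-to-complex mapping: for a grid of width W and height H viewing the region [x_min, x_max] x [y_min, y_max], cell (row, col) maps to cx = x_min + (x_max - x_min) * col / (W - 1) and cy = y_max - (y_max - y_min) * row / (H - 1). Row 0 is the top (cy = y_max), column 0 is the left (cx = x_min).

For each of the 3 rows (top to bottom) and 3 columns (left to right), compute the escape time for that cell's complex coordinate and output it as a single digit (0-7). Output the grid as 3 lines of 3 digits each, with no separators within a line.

(row=0, col=0): c = -2.0000 + 0.2800i → escape time 1
(row=0, col=1): c = -1.4800 + 0.2800i → escape time 5
(row=0, col=2): c = -0.9600 + 0.2800i → escape time 7
(row=1, col=0): c = -2.0000 + -0.0450i → escape time 1
(row=1, col=1): c = -1.4800 + -0.0450i → escape time 7
(row=1, col=2): c = -0.9600 + -0.0450i → escape time 7
(row=2, col=0): c = -2.0000 + -0.3700i → escape time 1
(row=2, col=1): c = -1.4800 + -0.3700i → escape time 4
(row=2, col=2): c = -0.9600 + -0.3700i → escape time 7

Answer: 157
177
147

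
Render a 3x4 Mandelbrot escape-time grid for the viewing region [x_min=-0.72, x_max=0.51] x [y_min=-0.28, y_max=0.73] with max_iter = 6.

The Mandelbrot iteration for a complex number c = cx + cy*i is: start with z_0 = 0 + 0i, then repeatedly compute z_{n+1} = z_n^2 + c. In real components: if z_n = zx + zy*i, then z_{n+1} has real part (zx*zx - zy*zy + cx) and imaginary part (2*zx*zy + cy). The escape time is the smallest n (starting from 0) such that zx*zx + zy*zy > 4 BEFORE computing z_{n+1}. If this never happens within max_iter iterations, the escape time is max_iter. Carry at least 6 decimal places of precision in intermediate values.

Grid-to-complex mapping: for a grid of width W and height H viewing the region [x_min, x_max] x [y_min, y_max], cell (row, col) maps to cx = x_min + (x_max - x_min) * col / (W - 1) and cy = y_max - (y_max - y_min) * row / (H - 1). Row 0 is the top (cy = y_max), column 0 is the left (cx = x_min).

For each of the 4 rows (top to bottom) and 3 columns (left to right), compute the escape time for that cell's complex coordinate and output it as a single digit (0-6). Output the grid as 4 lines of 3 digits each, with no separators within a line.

(row=0, col=0): c = -0.7200 + 0.7300i → escape time 4
(row=0, col=1): c = -0.1050 + 0.7300i → escape time 6
(row=0, col=2): c = 0.5100 + 0.7300i → escape time 3
(row=1, col=0): c = -0.7200 + 0.3933i → escape time 6
(row=1, col=1): c = -0.1050 + 0.3933i → escape time 6
(row=1, col=2): c = 0.5100 + 0.3933i → escape time 5
(row=2, col=0): c = -0.7200 + 0.0567i → escape time 6
(row=2, col=1): c = -0.1050 + 0.0567i → escape time 6
(row=2, col=2): c = 0.5100 + 0.0567i → escape time 5
(row=3, col=0): c = -0.7200 + -0.2800i → escape time 6
(row=3, col=1): c = -0.1050 + -0.2800i → escape time 6
(row=3, col=2): c = 0.5100 + -0.2800i → escape time 5

Answer: 463
665
665
665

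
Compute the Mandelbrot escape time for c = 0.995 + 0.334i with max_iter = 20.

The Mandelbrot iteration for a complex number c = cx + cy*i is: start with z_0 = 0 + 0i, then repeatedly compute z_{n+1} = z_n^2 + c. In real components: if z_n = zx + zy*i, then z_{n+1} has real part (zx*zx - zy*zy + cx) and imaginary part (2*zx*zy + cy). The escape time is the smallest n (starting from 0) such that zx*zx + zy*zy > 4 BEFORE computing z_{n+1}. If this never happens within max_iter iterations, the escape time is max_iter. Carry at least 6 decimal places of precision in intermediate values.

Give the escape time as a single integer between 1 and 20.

Answer: 2

Derivation:
z_0 = 0 + 0i, c = 0.9950 + 0.3340i
Iter 1: z = 0.9950 + 0.3340i, |z|^2 = 1.1016
Iter 2: z = 1.8735 + 0.9987i, |z|^2 = 4.5072
Escaped at iteration 2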